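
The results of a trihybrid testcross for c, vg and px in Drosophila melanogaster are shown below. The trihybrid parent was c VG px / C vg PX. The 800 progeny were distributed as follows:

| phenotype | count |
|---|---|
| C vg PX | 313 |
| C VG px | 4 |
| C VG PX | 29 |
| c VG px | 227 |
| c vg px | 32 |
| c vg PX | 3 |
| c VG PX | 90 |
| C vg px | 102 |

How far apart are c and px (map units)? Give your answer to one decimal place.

The two rarest classes, C VG px and c vg PX, are the double crossovers. Comparing them with the parentals, only the c allele has switched, so c is the middle locus and the order is vg – c – px.
Crossovers in the c–px interval produce the single-crossover classes c VG PX and C vg px (90 + 102 = 192) plus the double crossovers (7).
RF(c–px) = (192 + 7) / 800 = 199/800 = 0.2487 → 24.9 map units.

24.9 map units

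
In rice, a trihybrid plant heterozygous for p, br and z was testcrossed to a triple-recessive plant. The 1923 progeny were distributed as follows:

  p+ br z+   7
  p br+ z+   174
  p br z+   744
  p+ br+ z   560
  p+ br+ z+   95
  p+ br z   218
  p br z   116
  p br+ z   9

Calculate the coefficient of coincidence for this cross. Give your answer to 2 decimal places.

0.33

The two most frequent reciprocal classes, p br z+ and p+ br+ z, are the parental types, so the F1 was p br z+ / p+ br+ z.
The two rarest classes, p+ br z+ and p br+ z, are the double crossovers. Comparing them with the parentals, only the p allele has switched, so p is the middle locus and the order is z – p – br.
z–p: (211 + 16)/1923 = 0.1180; p–br: (392 + 16)/1923 = 0.2122.
Expected DCO frequency = 0.1180 × 0.2122 ≈ 0.02504; observed = 16/1923 ≈ 0.00832.
Coefficient of coincidence = 0.00832/0.02504 ≈ 0.33.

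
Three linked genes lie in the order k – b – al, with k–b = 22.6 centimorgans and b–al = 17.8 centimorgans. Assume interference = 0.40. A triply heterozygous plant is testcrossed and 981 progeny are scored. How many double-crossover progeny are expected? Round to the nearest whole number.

24

Map distances give recombination frequencies of 0.226 and 0.178 for the two intervals.
With interference 0.40 (so coincidence = 0.60), expected double-crossover frequency = 0.226 × 0.178 × 0.60 = 0.02414.
Expected number = 0.02414 × 981 = 23.68 ≈ 24.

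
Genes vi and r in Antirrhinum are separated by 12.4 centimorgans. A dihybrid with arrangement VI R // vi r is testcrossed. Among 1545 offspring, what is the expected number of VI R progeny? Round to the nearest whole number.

A map distance of 12.4 centimorgans corresponds to a recombination frequency of 0.124.
The F1 is VI R / vi r, so VI R is a parental gamete class with expected frequency (1 − r)/2 = 0.876/2 = 0.4380.
Expected number = 0.4380 × 1545 = 676.71 ≈ 677.

677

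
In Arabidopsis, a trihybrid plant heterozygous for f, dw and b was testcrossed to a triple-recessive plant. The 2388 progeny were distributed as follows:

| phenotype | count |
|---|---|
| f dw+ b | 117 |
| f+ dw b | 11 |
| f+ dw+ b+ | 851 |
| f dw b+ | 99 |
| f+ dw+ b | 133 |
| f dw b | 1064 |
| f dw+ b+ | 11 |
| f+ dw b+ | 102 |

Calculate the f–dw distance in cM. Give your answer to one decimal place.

10.1 cM

The two most frequent reciprocal classes, f dw b and f+ dw+ b+, are the parental types, so the F1 was f dw b / f+ dw+ b+.
The two rarest classes, f+ dw b and f dw+ b+, are the double crossovers. Comparing them with the parentals, only the f allele has switched, so f is the middle locus and the order is dw – f – b.
Crossovers in the dw–f interval produce the single-crossover classes f dw+ b and f+ dw b+ (117 + 102 = 219) plus the double crossovers (22).
RF(dw–f) = (219 + 22) / 2388 = 241/2388 = 0.1009 → 10.1 cM.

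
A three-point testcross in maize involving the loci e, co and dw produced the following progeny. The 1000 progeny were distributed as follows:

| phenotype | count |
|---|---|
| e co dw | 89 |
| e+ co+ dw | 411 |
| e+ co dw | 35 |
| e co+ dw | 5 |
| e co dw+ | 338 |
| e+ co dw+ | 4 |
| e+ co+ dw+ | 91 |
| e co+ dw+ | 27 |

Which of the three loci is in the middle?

e

The two most frequent reciprocal classes, e+ co+ dw and e co dw+, are the parental types, so the F1 was e+ co+ dw / e co dw+.
The two rarest classes, e co+ dw and e+ co dw+, are the double crossovers. Comparing them with the parentals, only the e allele has switched, so e is the middle locus and the order is co – e – dw.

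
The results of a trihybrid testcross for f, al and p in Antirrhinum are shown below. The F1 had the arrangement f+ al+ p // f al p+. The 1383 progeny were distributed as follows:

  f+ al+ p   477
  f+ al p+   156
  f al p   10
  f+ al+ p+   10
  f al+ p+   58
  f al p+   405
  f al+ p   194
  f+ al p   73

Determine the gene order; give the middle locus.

p

The two rarest classes, f+ al+ p+ and f al p, are the double crossovers. Comparing them with the parentals, only the p allele has switched, so p is the middle locus and the order is f – p – al.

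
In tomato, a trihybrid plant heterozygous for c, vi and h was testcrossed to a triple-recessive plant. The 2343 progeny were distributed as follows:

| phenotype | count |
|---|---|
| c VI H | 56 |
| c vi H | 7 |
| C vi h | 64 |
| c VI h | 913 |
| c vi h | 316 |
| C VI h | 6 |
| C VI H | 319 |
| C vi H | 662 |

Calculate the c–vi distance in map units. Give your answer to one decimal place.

The two most frequent reciprocal classes, c VI h and C vi H, are the parental types, so the F1 was c VI h / C vi H.
The two rarest classes, C VI h and c vi H, are the double crossovers. Comparing them with the parentals, only the c allele has switched, so c is the middle locus and the order is vi – c – h.
Crossovers in the vi–c interval produce the single-crossover classes c vi h and C VI H (316 + 319 = 635) plus the double crossovers (13).
RF(vi–c) = (635 + 13) / 2343 = 648/2343 = 0.2766 → 27.7 map units.

27.7 map units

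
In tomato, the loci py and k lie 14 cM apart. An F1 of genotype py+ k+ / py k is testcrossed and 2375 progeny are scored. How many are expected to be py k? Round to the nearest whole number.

A map distance of 14 cM corresponds to a recombination frequency of 0.140.
The F1 is py+ k+ / py k, so py k is a parental gamete class with expected frequency (1 − r)/2 = 0.860/2 = 0.4300.
Expected number = 0.4300 × 2375 = 1021.25 ≈ 1021.

1021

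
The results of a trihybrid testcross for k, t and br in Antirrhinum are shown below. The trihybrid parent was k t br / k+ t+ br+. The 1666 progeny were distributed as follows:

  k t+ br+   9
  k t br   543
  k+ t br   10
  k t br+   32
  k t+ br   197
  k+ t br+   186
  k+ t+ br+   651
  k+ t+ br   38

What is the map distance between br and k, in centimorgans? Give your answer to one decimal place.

5.3 centimorgans

The two rarest classes, k+ t br and k t+ br+, are the double crossovers. Comparing them with the parentals, only the k allele has switched, so k is the middle locus and the order is br – k – t.
Crossovers in the br–k interval produce the single-crossover classes k t br+ and k+ t+ br (32 + 38 = 70) plus the double crossovers (19).
RF(br–k) = (70 + 19) / 1666 = 89/1666 = 0.0534 → 5.3 centimorgans.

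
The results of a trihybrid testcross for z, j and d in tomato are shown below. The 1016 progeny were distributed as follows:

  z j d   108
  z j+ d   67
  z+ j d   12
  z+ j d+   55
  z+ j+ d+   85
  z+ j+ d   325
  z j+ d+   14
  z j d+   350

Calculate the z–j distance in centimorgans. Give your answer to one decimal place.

The two most frequent reciprocal classes, z+ j+ d and z j d+, are the parental types, so the F1 was z+ j+ d / z j d+.
The two rarest classes, z+ j d and z j+ d+, are the double crossovers. Comparing them with the parentals, only the j allele has switched, so j is the middle locus and the order is z – j – d.
Crossovers in the z–j interval produce the single-crossover classes z j+ d and z+ j d+ (67 + 55 = 122) plus the double crossovers (26).
RF(z–j) = (122 + 26) / 1016 = 148/1016 = 0.1457 → 14.6 centimorgans.

14.6 centimorgans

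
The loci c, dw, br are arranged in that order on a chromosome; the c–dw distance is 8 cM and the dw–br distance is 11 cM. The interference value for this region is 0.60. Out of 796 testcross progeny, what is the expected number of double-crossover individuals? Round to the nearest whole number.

3

Map distances give recombination frequencies of 0.080 and 0.110 for the two intervals.
With interference 0.60 (so coincidence = 0.40), expected double-crossover frequency = 0.080 × 0.110 × 0.40 = 0.00352.
Expected number = 0.00352 × 796 = 2.80 ≈ 3.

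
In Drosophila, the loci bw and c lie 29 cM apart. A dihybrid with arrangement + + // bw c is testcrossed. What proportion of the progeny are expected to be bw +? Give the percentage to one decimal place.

14.5%

A map distance of 29 cM corresponds to a recombination frequency of 0.290.
The F1 is + + / bw c, so bw + is a recombinant gamete class with expected frequency r/2 = 0.290/2 = 0.1450.
That is 0.1450 = 14.5% of the progeny.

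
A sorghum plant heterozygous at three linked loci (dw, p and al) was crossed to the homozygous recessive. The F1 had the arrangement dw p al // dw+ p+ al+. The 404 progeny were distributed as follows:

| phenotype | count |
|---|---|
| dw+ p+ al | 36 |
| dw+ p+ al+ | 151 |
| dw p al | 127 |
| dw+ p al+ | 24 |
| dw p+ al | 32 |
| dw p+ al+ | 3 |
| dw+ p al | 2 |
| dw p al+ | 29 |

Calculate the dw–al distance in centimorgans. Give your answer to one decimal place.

17.3 centimorgans

The two rarest classes, dw+ p al and dw p+ al+, are the double crossovers. Comparing them with the parentals, only the dw allele has switched, so dw is the middle locus and the order is al – dw – p.
Crossovers in the al–dw interval produce the single-crossover classes dw p al+ and dw+ p+ al (29 + 36 = 65) plus the double crossovers (5).
RF(al–dw) = (65 + 5) / 404 = 70/404 = 0.1733 → 17.3 centimorgans.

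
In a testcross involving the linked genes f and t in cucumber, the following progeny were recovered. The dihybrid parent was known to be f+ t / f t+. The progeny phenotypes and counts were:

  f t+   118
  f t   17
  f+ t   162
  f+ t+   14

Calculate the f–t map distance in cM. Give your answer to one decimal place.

10.0 cM

The recombinant classes are f+ t+ and f t: 14 + 17 = 31.
Recombination frequency = 31/311 = 0.0997 ≈ 10.0%, i.e. 10.0 cM.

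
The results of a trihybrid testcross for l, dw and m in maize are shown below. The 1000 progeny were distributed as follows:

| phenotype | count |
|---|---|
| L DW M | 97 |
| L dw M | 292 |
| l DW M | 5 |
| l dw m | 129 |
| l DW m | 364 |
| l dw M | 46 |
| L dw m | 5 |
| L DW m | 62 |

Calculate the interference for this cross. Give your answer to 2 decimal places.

The two most frequent reciprocal classes, l DW m and L dw M, are the parental types, so the F1 was l DW m / L dw M.
The two rarest classes, l DW M and L dw m, are the double crossovers. Comparing them with the parentals, only the m allele has switched, so m is the middle locus and the order is l – m – dw.
l–m: (108 + 10)/1000 = 0.1180; m–dw: (226 + 10)/1000 = 0.2360.
Expected DCO frequency = 0.1180 × 0.2360 ≈ 0.02785; observed = 10/1000 ≈ 0.01000.
Coefficient of coincidence = 0.01000/0.02785 ≈ 0.36; interference = 1 − 0.36 = 0.64.

0.64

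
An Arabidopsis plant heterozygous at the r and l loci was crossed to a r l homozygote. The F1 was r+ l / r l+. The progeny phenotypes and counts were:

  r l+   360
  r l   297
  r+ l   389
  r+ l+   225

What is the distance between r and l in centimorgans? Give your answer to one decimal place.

The recombinant classes are r+ l+ and r l: 225 + 297 = 522.
Recombination frequency = 522/1271 = 0.4107 ≈ 41.1%, i.e. 41.1 centimorgans.

41.1 centimorgans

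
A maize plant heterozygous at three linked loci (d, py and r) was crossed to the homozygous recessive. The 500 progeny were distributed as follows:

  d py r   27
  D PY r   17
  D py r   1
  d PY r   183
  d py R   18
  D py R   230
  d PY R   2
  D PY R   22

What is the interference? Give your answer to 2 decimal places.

The two most frequent reciprocal classes, D py R and d PY r, are the parental types, so the F1 was D py R / d PY r.
The two rarest classes, D py r and d PY R, are the double crossovers. Comparing them with the parentals, only the r allele has switched, so r is the middle locus and the order is d – r – py.
d–r: (35 + 3)/500 = 0.0760; r–py: (49 + 3)/500 = 0.1040.
Expected DCO frequency = 0.0760 × 0.1040 ≈ 0.00790; observed = 3/500 ≈ 0.00600.
Coefficient of coincidence = 0.00600/0.00790 ≈ 0.76; interference = 1 − 0.76 = 0.24.

0.24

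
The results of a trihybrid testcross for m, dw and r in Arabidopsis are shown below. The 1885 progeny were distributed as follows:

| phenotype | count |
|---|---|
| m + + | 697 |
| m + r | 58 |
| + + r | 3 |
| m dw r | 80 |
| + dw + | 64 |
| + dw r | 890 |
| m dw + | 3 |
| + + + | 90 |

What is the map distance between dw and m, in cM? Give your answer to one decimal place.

The two most frequent reciprocal classes, + dw r and m + +, are the parental types, so the F1 was + dw r / m + +.
The two rarest classes, + + r and m dw +, are the double crossovers. Comparing them with the parentals, only the dw allele has switched, so dw is the middle locus and the order is m – dw – r.
Crossovers in the m–dw interval produce the single-crossover classes m dw r and + + + (80 + 90 = 170) plus the double crossovers (6).
RF(m–dw) = (170 + 6) / 1885 = 176/1885 = 0.0934 → 9.3 cM.

9.3 cM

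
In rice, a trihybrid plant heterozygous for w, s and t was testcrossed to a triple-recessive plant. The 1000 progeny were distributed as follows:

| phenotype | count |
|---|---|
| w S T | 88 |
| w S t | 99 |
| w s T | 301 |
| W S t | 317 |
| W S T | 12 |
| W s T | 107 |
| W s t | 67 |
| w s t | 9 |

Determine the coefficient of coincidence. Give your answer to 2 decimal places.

The two most frequent reciprocal classes, w s T and W S t, are the parental types, so the F1 was w s T / W S t.
The two rarest classes, w s t and W S T, are the double crossovers. Comparing them with the parentals, only the t allele has switched, so t is the middle locus and the order is w – t – s.
w–t: (206 + 21)/1000 = 0.2270; t–s: (155 + 21)/1000 = 0.1760.
Expected DCO frequency = 0.2270 × 0.1760 ≈ 0.03995; observed = 21/1000 ≈ 0.02100.
Coefficient of coincidence = 0.02100/0.03995 ≈ 0.53.

0.53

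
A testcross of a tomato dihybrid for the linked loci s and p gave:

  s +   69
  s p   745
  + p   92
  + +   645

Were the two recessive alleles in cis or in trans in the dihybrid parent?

cis

The two most frequent classes are + + (645) and s p (745); these are the parental (non-recombinant) types.
So the F1 carried + + on one chromosome and s p on the other — the recessive alleles are on the same chromosome (cis / coupling).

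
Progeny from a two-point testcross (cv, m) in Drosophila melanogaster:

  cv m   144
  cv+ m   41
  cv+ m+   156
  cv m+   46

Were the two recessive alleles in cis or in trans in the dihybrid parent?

cis

The two most frequent classes are cv+ m+ (156) and cv m (144); these are the parental (non-recombinant) types.
So the F1 carried cv+ m+ on one chromosome and cv m on the other — the recessive alleles are on the same chromosome (cis / coupling).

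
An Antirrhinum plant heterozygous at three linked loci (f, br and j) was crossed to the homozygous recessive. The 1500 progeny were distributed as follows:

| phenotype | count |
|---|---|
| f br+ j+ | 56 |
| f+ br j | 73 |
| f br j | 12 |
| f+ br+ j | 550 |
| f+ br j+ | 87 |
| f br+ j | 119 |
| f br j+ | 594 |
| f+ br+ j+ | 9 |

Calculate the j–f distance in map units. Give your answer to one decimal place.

15.1 map units

The two most frequent reciprocal classes, f br j+ and f+ br+ j, are the parental types, so the F1 was f br j+ / f+ br+ j.
The two rarest classes, f br j and f+ br+ j+, are the double crossovers. Comparing them with the parentals, only the j allele has switched, so j is the middle locus and the order is br – j – f.
Crossovers in the j–f interval produce the single-crossover classes f+ br j+ and f br+ j (87 + 119 = 206) plus the double crossovers (21).
RF(j–f) = (206 + 21) / 1500 = 227/1500 = 0.1513 → 15.1 map units.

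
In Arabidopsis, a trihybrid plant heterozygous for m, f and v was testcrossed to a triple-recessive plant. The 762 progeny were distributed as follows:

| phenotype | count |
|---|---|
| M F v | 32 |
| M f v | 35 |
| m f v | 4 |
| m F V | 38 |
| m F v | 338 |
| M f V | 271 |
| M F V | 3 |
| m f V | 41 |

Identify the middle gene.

f

The two most frequent reciprocal classes, M f V and m F v, are the parental types, so the F1 was M f V / m F v.
The two rarest classes, M F V and m f v, are the double crossovers. Comparing them with the parentals, only the f allele has switched, so f is the middle locus and the order is m – f – v.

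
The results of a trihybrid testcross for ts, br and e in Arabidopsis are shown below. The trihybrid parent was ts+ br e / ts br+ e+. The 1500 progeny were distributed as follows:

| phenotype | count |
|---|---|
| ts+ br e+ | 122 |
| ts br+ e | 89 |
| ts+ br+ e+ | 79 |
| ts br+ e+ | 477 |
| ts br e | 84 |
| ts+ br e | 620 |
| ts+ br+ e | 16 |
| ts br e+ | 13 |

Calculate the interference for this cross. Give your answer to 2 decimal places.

The two rarest classes, ts+ br+ e and ts br e+, are the double crossovers. Comparing them with the parentals, only the br allele has switched, so br is the middle locus and the order is e – br – ts.
e–br: (211 + 29)/1500 = 0.1600; br–ts: (163 + 29)/1500 = 0.1280.
Expected DCO frequency = 0.1600 × 0.1280 ≈ 0.02048; observed = 29/1500 ≈ 0.01933.
Coefficient of coincidence = 0.01933/0.02048 ≈ 0.94; interference = 1 − 0.94 = 0.06.

0.06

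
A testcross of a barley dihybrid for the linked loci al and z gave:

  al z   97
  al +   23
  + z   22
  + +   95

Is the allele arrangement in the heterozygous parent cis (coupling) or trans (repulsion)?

The two most frequent classes are + + (95) and al z (97); these are the parental (non-recombinant) types.
So the F1 carried + + on one chromosome and al z on the other — the recessive alleles are on the same chromosome (cis / coupling).

cis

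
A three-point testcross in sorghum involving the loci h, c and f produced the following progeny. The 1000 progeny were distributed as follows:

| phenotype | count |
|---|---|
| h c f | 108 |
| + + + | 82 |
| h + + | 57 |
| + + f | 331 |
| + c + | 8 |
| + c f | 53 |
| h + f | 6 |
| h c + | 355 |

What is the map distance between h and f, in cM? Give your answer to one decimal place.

The two most frequent reciprocal classes, h c + and + + f, are the parental types, so the F1 was h c + / + + f.
The two rarest classes, + c + and h + f, are the double crossovers. Comparing them with the parentals, only the h allele has switched, so h is the middle locus and the order is c – h – f.
Crossovers in the h–f interval produce the single-crossover classes h c f and + + + (108 + 82 = 190) plus the double crossovers (14).
RF(h–f) = (190 + 14) / 1000 = 204/1000 = 0.2040 → 20.4 cM.

20.4 cM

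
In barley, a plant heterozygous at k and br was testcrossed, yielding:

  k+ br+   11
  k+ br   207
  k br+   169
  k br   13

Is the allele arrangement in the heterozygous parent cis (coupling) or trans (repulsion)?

trans

The two most frequent classes are k+ br (207) and k br+ (169); these are the parental (non-recombinant) types.
So the F1 carried k+ br on one chromosome and k br+ on the other — the recessive alleles are on opposite chromosomes (trans / repulsion).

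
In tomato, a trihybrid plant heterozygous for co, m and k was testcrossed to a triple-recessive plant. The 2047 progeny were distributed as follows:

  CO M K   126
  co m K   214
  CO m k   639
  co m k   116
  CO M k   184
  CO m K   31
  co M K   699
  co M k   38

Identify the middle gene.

k

The two most frequent reciprocal classes, co M K and CO m k, are the parental types, so the F1 was co M K / CO m k.
The two rarest classes, co M k and CO m K, are the double crossovers. Comparing them with the parentals, only the k allele has switched, so k is the middle locus and the order is m – k – co.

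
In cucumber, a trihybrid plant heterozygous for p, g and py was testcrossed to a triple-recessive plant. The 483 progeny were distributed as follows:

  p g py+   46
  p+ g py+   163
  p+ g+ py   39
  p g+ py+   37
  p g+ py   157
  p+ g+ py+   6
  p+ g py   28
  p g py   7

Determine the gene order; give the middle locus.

The two most frequent reciprocal classes, p+ g py+ and p g+ py, are the parental types, so the F1 was p+ g py+ / p g+ py.
The two rarest classes, p+ g+ py+ and p g py, are the double crossovers. Comparing them with the parentals, only the g allele has switched, so g is the middle locus and the order is py – g – p.

g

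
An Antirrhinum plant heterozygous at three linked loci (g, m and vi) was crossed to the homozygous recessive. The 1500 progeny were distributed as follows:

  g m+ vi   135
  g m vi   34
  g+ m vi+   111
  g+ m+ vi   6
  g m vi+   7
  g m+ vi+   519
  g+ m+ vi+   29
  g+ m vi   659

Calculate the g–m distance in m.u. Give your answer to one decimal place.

5.1 m.u.

The two most frequent reciprocal classes, g+ m vi and g m+ vi+, are the parental types, so the F1 was g+ m vi / g m+ vi+.
The two rarest classes, g+ m+ vi and g m vi+, are the double crossovers. Comparing them with the parentals, only the m allele has switched, so m is the middle locus and the order is g – m – vi.
Crossovers in the g–m interval produce the single-crossover classes g m vi and g+ m+ vi+ (34 + 29 = 63) plus the double crossovers (13).
RF(g–m) = (63 + 13) / 1500 = 76/1500 = 0.0507 → 5.1 m.u.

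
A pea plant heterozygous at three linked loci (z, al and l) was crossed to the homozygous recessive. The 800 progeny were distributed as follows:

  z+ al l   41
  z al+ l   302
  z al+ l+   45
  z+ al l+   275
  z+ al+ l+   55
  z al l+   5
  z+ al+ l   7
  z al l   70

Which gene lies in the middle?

The two most frequent reciprocal classes, z al+ l and z+ al l+, are the parental types, so the F1 was z al+ l / z+ al l+.
The two rarest classes, z+ al+ l and z al l+, are the double crossovers. Comparing them with the parentals, only the z allele has switched, so z is the middle locus and the order is l – z – al.

z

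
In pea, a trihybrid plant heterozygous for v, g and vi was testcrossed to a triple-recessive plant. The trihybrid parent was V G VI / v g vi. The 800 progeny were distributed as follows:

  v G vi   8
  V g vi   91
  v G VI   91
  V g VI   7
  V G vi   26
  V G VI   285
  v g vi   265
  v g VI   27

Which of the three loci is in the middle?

g

The two rarest classes, V g VI and v G vi, are the double crossovers. Comparing them with the parentals, only the g allele has switched, so g is the middle locus and the order is v – g – vi.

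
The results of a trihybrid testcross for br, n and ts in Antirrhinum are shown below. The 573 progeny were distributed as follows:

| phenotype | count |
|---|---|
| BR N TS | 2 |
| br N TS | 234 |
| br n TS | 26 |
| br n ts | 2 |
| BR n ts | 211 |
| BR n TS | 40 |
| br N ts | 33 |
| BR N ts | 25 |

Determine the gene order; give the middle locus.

The two most frequent reciprocal classes, br N TS and BR n ts, are the parental types, so the F1 was br N TS / BR n ts.
The two rarest classes, BR N TS and br n ts, are the double crossovers. Comparing them with the parentals, only the br allele has switched, so br is the middle locus and the order is n – br – ts.

br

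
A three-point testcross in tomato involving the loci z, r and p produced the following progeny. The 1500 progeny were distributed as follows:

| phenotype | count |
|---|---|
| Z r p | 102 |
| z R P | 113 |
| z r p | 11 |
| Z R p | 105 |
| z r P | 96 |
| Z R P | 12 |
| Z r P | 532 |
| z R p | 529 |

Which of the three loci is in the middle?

The two most frequent reciprocal classes, Z r P and z R p, are the parental types, so the F1 was Z r P / z R p.
The two rarest classes, Z R P and z r p, are the double crossovers. Comparing them with the parentals, only the r allele has switched, so r is the middle locus and the order is z – r – p.

r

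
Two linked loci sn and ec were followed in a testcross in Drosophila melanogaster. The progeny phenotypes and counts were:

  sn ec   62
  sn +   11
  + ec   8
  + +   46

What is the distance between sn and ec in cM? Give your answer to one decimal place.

15.0 cM

The two most frequent classes, + + (46) and sn ec (62), are the parental types, so the F1 was + + / sn ec.
The recombinant classes are + ec and sn +: 8 + 11 = 19.
Recombination frequency = 19/127 = 0.1496 ≈ 15.0%, i.e. 15.0 cM.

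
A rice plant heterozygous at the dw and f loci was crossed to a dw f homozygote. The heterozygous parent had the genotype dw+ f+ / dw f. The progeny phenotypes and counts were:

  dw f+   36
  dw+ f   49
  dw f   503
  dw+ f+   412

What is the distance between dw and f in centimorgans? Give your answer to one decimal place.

The recombinant classes are dw+ f and dw f+: 49 + 36 = 85.
Recombination frequency = 85/1000 = 0.0850 ≈ 8.5%, i.e. 8.5 centimorgans.

8.5 centimorgans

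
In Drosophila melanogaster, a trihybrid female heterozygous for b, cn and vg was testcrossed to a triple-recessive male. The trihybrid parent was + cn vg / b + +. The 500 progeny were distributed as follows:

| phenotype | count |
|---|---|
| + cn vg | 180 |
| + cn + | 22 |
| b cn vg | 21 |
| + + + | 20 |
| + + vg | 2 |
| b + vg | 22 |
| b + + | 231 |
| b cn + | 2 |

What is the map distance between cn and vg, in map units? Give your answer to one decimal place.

The two rarest classes, + + vg and b cn +, are the double crossovers. Comparing them with the parentals, only the cn allele has switched, so cn is the middle locus and the order is vg – cn – b.
Crossovers in the vg–cn interval produce the single-crossover classes + cn + and b + vg (22 + 22 = 44) plus the double crossovers (4).
RF(vg–cn) = (44 + 4) / 500 = 48/500 = 0.0960 → 9.6 map units.

9.6 map units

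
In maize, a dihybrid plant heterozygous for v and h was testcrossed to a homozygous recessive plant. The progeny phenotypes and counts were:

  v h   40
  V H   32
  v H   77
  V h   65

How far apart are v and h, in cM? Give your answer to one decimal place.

33.6 cM

The two most frequent classes, V h (65) and v H (77), are the parental types, so the F1 was V h / v H.
The recombinant classes are V H and v h: 32 + 40 = 72.
Recombination frequency = 72/214 = 0.3364 ≈ 33.6%, i.e. 33.6 cM.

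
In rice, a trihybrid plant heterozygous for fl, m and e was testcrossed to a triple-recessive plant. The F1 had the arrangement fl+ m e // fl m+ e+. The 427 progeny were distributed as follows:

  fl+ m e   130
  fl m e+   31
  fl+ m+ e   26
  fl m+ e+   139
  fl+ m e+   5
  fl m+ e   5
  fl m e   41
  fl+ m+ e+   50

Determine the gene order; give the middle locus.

e

The two rarest classes, fl+ m e+ and fl m+ e, are the double crossovers. Comparing them with the parentals, only the e allele has switched, so e is the middle locus and the order is fl – e – m.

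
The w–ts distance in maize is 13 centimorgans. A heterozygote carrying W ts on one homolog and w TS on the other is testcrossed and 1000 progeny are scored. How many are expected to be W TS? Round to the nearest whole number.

65

A map distance of 13 centimorgans corresponds to a recombination frequency of 0.130.
The F1 is W ts / w TS, so W TS is a recombinant gamete class with expected frequency r/2 = 0.130/2 = 0.0650.
Expected number = 0.0650 × 1000 = 65.00 ≈ 65.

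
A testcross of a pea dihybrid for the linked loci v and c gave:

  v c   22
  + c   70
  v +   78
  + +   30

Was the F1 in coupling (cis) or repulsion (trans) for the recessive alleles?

trans

The two most frequent classes are + c (70) and v + (78); these are the parental (non-recombinant) types.
So the F1 carried + c on one chromosome and v + on the other — the recessive alleles are on opposite chromosomes (trans / repulsion).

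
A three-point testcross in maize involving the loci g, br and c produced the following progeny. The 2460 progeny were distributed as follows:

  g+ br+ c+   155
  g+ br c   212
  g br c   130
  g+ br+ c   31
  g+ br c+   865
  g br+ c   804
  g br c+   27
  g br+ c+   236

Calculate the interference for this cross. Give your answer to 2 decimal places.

The two most frequent reciprocal classes, g+ br c+ and g br+ c, are the parental types, so the F1 was g+ br c+ / g br+ c.
The two rarest classes, g br c+ and g+ br+ c, are the double crossovers. Comparing them with the parentals, only the g allele has switched, so g is the middle locus and the order is br – g – c.
br–g: (285 + 58)/2460 = 0.1394; g–c: (448 + 58)/2460 = 0.2057.
Expected DCO frequency = 0.1394 × 0.2057 ≈ 0.02867; observed = 58/2460 ≈ 0.02358.
Coefficient of coincidence = 0.02358/0.02867 ≈ 0.82; interference = 1 − 0.82 = 0.18.

0.18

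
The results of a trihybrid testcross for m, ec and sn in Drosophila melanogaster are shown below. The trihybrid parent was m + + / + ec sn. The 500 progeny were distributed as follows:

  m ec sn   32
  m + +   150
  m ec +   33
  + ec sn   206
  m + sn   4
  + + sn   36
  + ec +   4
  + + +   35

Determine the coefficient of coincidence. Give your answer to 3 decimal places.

0.693

The two rarest classes, m + sn and + ec +, are the double crossovers. Comparing them with the parentals, only the sn allele has switched, so sn is the middle locus and the order is ec – sn – m.
ec–sn: (69 + 8)/500 = 0.1540; sn–m: (67 + 8)/500 = 0.1500.
Expected DCO frequency = 0.1540 × 0.1500 ≈ 0.02310; observed = 8/500 ≈ 0.01600.
Coefficient of coincidence = 0.01600/0.02310 ≈ 0.693.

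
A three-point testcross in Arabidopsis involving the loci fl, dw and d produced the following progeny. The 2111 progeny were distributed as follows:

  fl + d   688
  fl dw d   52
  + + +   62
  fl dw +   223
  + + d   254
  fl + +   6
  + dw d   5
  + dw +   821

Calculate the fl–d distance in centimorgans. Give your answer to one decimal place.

23.1 centimorgans

The two most frequent reciprocal classes, fl + d and + dw +, are the parental types, so the F1 was fl + d / + dw +.
The two rarest classes, fl + + and + dw d, are the double crossovers. Comparing them with the parentals, only the d allele has switched, so d is the middle locus and the order is fl – d – dw.
Crossovers in the fl–d interval produce the single-crossover classes + + d and fl dw + (254 + 223 = 477) plus the double crossovers (11).
RF(fl–d) = (477 + 11) / 2111 = 488/2111 = 0.2312 → 23.1 centimorgans.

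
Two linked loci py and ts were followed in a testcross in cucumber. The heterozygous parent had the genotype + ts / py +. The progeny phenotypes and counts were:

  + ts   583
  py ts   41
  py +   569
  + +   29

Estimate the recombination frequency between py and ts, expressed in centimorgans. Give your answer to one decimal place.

The recombinant classes are + + and py ts: 29 + 41 = 70.
Recombination frequency = 70/1222 = 0.0573 ≈ 5.7%, i.e. 5.7 centimorgans.

5.7 centimorgans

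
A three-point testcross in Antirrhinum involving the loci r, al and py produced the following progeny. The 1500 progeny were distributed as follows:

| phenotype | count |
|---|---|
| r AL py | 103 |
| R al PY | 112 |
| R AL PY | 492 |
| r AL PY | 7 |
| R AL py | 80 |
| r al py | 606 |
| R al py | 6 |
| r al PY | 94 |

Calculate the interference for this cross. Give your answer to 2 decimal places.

0.54

The two most frequent reciprocal classes, r al py and R AL PY, are the parental types, so the F1 was r al py / R AL PY.
The two rarest classes, R al py and r AL PY, are the double crossovers. Comparing them with the parentals, only the r allele has switched, so r is the middle locus and the order is py – r – al.
py–r: (174 + 13)/1500 = 0.1247; r–al: (215 + 13)/1500 = 0.1520.
Expected DCO frequency = 0.1247 × 0.1520 ≈ 0.01895; observed = 13/1500 ≈ 0.00867.
Coefficient of coincidence = 0.00867/0.01895 ≈ 0.46; interference = 1 − 0.46 = 0.54.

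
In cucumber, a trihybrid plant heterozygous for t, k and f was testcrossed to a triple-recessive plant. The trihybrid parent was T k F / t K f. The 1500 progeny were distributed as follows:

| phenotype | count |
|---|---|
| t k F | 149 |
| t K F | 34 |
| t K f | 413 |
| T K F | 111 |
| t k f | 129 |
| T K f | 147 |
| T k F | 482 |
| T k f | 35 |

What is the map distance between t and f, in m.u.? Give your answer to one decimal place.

24.3 m.u.

The two rarest classes, T k f and t K F, are the double crossovers. Comparing them with the parentals, only the f allele has switched, so f is the middle locus and the order is t – f – k.
Crossovers in the t–f interval produce the single-crossover classes t k F and T K f (149 + 147 = 296) plus the double crossovers (69).
RF(t–f) = (296 + 69) / 1500 = 365/1500 = 0.2433 → 24.3 m.u.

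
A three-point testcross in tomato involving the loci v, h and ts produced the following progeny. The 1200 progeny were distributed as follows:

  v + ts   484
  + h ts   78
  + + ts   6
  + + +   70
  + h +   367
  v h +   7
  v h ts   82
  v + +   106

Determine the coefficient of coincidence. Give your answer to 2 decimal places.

0.48

The two most frequent reciprocal classes, v + ts and + h +, are the parental types, so the F1 was v + ts / + h +.
The two rarest classes, + + ts and v h +, are the double crossovers. Comparing them with the parentals, only the v allele has switched, so v is the middle locus and the order is h – v – ts.
h–v: (152 + 13)/1200 = 0.1375; v–ts: (184 + 13)/1200 = 0.1642.
Expected DCO frequency = 0.1375 × 0.1642 ≈ 0.02258; observed = 13/1200 ≈ 0.01083.
Coefficient of coincidence = 0.01083/0.02258 ≈ 0.48.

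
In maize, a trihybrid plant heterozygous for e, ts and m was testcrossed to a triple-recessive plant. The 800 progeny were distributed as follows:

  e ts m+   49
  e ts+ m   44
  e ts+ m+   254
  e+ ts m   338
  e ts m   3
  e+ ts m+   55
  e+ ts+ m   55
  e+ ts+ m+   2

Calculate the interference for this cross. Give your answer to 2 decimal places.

0.65

The two most frequent reciprocal classes, e ts+ m+ and e+ ts m, are the parental types, so the F1 was e ts+ m+ / e+ ts m.
The two rarest classes, e+ ts+ m+ and e ts m, are the double crossovers. Comparing them with the parentals, only the e allele has switched, so e is the middle locus and the order is ts – e – m.
ts–e: (104 + 5)/800 = 0.1363; e–m: (99 + 5)/800 = 0.1300.
Expected DCO frequency = 0.1363 × 0.1300 ≈ 0.01772; observed = 5/800 ≈ 0.00625.
Coefficient of coincidence = 0.00625/0.01772 ≈ 0.35; interference = 1 − 0.35 = 0.65.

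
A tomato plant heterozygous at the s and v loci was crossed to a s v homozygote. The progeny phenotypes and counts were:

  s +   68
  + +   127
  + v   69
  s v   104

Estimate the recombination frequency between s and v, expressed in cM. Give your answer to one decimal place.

The two most frequent classes, + + (127) and s v (104), are the parental types, so the F1 was + + / s v.
The recombinant classes are + v and s +: 69 + 68 = 137.
Recombination frequency = 137/368 = 0.3723 ≈ 37.2%, i.e. 37.2 cM.

37.2 cM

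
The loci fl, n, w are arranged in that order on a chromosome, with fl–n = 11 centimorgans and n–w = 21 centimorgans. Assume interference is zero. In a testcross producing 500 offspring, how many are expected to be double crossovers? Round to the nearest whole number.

12

Map distances give recombination frequencies of 0.110 and 0.210 for the two intervals.
With no interference, expected double-crossover frequency = 0.110 × 0.210 = 0.02310.
Expected number = 0.02310 × 500 = 11.55 ≈ 12.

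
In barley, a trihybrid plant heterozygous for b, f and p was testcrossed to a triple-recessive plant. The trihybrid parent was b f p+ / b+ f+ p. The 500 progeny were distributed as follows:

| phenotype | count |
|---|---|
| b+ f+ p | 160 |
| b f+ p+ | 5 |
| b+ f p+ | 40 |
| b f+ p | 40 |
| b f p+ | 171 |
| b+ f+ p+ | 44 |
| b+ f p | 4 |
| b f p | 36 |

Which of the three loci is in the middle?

The two rarest classes, b f+ p+ and b+ f p, are the double crossovers. Comparing them with the parentals, only the f allele has switched, so f is the middle locus and the order is p – f – b.

f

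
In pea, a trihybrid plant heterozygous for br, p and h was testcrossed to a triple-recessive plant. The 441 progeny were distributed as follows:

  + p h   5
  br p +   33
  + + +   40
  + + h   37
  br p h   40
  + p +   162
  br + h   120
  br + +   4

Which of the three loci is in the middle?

h

The two most frequent reciprocal classes, br + h and + p +, are the parental types, so the F1 was br + h / + p +.
The two rarest classes, br + + and + p h, are the double crossovers. Comparing them with the parentals, only the h allele has switched, so h is the middle locus and the order is br – h – p.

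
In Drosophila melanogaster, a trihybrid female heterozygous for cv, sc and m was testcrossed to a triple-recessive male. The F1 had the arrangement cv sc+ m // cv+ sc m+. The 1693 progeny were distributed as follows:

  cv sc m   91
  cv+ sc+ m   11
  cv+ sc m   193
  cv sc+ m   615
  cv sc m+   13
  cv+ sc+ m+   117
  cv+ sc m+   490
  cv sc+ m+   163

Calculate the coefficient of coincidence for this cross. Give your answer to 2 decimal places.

The two rarest classes, cv+ sc+ m and cv sc m+, are the double crossovers. Comparing them with the parentals, only the cv allele has switched, so cv is the middle locus and the order is m – cv – sc.
m–cv: (356 + 24)/1693 = 0.2245; cv–sc: (208 + 24)/1693 = 0.1370.
Expected DCO frequency = 0.2245 × 0.1370 ≈ 0.03076; observed = 24/1693 ≈ 0.01418.
Coefficient of coincidence = 0.01418/0.03076 ≈ 0.46.

0.46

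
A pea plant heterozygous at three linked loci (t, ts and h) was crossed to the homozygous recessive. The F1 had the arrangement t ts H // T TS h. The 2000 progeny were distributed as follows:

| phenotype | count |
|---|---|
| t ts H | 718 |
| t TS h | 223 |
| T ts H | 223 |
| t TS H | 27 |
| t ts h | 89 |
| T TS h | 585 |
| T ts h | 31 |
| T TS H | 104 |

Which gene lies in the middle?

ts

The two rarest classes, t TS H and T ts h, are the double crossovers. Comparing them with the parentals, only the ts allele has switched, so ts is the middle locus and the order is t – ts – h.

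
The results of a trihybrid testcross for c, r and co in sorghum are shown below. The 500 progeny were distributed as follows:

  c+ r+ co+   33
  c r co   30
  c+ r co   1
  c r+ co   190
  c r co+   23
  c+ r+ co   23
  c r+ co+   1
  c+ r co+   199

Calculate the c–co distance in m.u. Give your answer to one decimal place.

The two most frequent reciprocal classes, c+ r co+ and c r+ co, are the parental types, so the F1 was c+ r co+ / c r+ co.
The two rarest classes, c+ r co and c r+ co+, are the double crossovers. Comparing them with the parentals, only the co allele has switched, so co is the middle locus and the order is r – co – c.
Crossovers in the co–c interval produce the single-crossover classes c r co+ and c+ r+ co (23 + 23 = 46) plus the double crossovers (2).
RF(co–c) = (46 + 2) / 500 = 48/500 = 0.0960 → 9.6 m.u.

9.6 m.u.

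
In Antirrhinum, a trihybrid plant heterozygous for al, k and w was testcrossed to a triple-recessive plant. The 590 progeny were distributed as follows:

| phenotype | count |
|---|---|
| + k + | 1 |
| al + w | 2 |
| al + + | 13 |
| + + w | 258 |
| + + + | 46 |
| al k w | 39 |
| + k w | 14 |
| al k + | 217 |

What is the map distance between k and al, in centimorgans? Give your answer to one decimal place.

5.1 centimorgans

The two most frequent reciprocal classes, al k + and + + w, are the parental types, so the F1 was al k + / + + w.
The two rarest classes, + k + and al + w, are the double crossovers. Comparing them with the parentals, only the al allele has switched, so al is the middle locus and the order is k – al – w.
Crossovers in the k–al interval produce the single-crossover classes al + + and + k w (13 + 14 = 27) plus the double crossovers (3).
RF(k–al) = (27 + 3) / 590 = 30/590 = 0.0508 → 5.1 centimorgans.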